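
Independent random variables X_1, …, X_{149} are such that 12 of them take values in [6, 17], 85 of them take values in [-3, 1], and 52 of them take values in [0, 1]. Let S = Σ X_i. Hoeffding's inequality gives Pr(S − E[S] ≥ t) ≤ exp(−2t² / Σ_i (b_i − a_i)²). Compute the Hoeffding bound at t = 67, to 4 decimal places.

0.0435

Σ(b_i − a_i)² = 12·11² + 85·4² + 52·1² = 2864.
Exponent = 2·67² / 2864 = 3.13478.
Bound = exp(−3.13478) = 0.04351.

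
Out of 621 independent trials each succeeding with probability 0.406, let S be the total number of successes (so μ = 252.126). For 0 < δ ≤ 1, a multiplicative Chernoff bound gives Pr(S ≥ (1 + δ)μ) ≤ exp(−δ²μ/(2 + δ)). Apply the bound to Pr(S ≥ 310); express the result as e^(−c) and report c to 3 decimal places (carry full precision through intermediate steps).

5.958

Write 310 = (1 + δ)μ, so δ = 310/252.126 − 1 = 0.229544…
Then the exponent is δ²μ/(2 + δ) = (310 − μ)² / (μ·(2 + δ)) = 5.958450.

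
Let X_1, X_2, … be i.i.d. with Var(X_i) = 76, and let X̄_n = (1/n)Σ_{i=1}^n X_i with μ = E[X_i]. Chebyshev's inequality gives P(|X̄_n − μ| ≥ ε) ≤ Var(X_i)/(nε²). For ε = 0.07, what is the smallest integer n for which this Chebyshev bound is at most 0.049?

316535

Require 76/(n·0.07²) ≤ 0.049, i.e. n ≥ 76/(0.049·0.07²) = 316534.777.
The smallest integer n is 316535.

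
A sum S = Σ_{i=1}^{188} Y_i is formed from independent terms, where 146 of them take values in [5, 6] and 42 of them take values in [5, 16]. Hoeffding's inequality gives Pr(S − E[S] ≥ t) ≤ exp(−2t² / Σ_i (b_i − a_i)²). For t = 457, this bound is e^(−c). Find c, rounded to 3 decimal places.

79.896

Σ(b_i − a_i)² = 146·1² + 42·11² = 5228.
c = 2t² / 5228 = 2·457² / 5228 = 79.8963.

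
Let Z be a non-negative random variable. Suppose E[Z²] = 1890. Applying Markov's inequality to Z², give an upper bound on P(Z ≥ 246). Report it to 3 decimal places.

Since Z ≥ 0, the event {Z ≥ 246} is the same as {Z² ≥ 60516}.
Markov's inequality applied to Z² gives P(Z² ≥ 60516) ≤ E[Z²]/60516 = 1890/60516 = 0.0312.

0.031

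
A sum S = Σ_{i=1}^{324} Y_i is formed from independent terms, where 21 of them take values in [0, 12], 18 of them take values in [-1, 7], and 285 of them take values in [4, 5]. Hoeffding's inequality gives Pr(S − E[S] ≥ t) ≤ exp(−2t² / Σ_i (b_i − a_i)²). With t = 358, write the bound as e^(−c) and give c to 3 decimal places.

Σ(b_i − a_i)² = 21·12² + 18·8² + 285·1² = 4461.
c = 2t² / 4461 = 2·358² / 4461 = 57.4598.

57.460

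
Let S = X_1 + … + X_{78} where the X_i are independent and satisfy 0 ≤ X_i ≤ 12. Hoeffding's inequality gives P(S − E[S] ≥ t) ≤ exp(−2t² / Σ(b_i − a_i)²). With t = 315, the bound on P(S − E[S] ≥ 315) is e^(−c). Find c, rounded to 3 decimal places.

17.668

Σ(b_i − a_i)² = 78·(12)² = 11232.
c = 2t²/11232 = 2·315²/11232 = 17.6683.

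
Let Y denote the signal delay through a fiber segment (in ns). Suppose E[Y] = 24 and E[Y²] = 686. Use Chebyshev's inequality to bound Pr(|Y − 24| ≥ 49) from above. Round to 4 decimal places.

0.0458

Var(Y) = E[Y²] − (E[Y])² = 686 − 576 = 110.
Chebyshev's inequality: Pr(|Y − μ| ≥ t) ≤ Var(Y)/t² = 110/2401 = 0.0458.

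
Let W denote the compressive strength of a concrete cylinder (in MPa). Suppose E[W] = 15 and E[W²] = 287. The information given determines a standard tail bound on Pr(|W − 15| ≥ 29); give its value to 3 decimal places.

0.074

The first two moments determine the variance, so Chebyshev's inequality is the sharpest standard bound available.
Var(W) = E[W²] − (E[W])² = 287 − 225 = 62.
Chebyshev's inequality: Pr(|W − μ| ≥ t) ≤ Var(W)/t² = 62/841 = 0.0737.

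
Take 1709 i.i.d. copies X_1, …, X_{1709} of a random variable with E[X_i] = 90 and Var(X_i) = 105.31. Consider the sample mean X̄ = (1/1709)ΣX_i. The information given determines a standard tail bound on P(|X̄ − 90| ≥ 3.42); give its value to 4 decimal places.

0.0053

With mean and variance of each term known, Chebyshev's inequality bounds the deviation of the sum (or sample mean).
Var(X̄) = Var(X_i)/n = 105.31/1709 = 0.061621.
Chebyshev: P(|X̄ − 90| ≥ 3.42) ≤ Var(X̄)/(3.42)² = 105.31/(1709·3.42²) = 0.0053.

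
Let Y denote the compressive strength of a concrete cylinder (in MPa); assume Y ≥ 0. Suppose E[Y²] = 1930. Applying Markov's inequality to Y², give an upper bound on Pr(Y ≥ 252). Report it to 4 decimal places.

0.0304

Since Y ≥ 0, the event {Y ≥ 252} is the same as {Y² ≥ 63504}.
Markov's inequality applied to Y² gives Pr(Y² ≥ 63504) ≤ E[Y²]/63504 = 1930/63504 = 0.0304.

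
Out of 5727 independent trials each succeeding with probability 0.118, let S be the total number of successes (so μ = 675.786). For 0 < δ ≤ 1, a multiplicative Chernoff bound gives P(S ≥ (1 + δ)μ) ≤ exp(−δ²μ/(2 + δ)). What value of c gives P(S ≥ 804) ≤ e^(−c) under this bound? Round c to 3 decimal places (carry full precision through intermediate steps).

Write 804 = (1 + δ)μ, so δ = 804/675.786 − 1 = 0.1897257…
Then the exponent is δ²μ/(2 + δ) = (804 − μ)² / (μ·(2 + δ)) = 11.108924.

11.109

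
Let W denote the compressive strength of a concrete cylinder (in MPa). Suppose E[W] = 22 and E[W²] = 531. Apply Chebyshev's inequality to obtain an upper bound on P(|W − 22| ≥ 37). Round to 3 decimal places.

Var(W) = E[W²] − (E[W])² = 531 − 484 = 47.
Chebyshev's inequality: P(|W − μ| ≥ t) ≤ Var(W)/t² = 47/1369 = 0.0343.

0.034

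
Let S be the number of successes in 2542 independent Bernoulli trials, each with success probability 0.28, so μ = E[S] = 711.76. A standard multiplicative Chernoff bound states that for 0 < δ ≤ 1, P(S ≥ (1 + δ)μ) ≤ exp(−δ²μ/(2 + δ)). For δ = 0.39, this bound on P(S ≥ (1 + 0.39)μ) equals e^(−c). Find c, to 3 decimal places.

c = δ²μ/(2 + δ) = 0.39²·711.76/(2 + 0.39) = 45.2965.

45.297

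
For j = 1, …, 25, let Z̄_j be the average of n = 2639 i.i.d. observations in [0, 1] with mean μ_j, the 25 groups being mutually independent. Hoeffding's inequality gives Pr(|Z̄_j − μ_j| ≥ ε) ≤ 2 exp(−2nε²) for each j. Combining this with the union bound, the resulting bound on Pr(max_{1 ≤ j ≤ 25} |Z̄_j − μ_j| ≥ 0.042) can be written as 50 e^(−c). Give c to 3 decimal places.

Union bound over the 25 events: Pr(max_{1 ≤ j ≤ 25} |Z̄_j − μ_j| ≥ 0.042) ≤ 25·2·exp(−2nε²) = 50 exp(−2·2639·0.042²).
So c = 2·2639·0.042² = 9.3104.

9.310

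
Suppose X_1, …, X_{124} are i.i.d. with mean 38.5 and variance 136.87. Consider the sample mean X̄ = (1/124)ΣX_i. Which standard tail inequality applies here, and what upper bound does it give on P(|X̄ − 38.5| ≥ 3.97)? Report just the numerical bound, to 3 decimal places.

0.070

With mean and variance of each term known, Chebyshev's inequality bounds the deviation of the sum (or sample mean).
Var(X̄) = Var(X_i)/n = 136.87/124 = 1.1038.
Chebyshev: P(|X̄ − 38.5| ≥ 3.97) ≤ Var(X̄)/(3.97)² = 136.87/(124·3.97²) = 0.0700.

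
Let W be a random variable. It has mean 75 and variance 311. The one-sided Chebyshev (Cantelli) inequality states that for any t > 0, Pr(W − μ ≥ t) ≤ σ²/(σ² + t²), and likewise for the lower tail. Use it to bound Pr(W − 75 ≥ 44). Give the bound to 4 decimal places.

0.1384

Here σ² = 311 and t = 44, so σ² + t² = 2247.
Cantelli's bound: 311/2247 = 0.1384.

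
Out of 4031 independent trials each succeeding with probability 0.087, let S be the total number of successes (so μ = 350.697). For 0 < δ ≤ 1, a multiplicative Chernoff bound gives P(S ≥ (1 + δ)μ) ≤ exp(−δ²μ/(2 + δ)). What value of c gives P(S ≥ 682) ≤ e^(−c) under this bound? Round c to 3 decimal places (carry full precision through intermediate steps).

Write 682 = (1 + δ)μ, so δ = 682/350.697 − 1 = 0.9446987…
Then the exponent is δ²μ/(2 + δ) = (682 − μ)² / (μ·(2 + δ)) = 106.286430.

106.286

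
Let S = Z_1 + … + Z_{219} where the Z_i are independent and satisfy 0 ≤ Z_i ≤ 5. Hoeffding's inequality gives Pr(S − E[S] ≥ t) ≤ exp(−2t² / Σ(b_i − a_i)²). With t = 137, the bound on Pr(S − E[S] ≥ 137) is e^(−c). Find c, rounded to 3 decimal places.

Σ(b_i − a_i)² = 219·(5)² = 5475.
c = 2t²/5475 = 2·137²/5475 = 6.8563.

6.856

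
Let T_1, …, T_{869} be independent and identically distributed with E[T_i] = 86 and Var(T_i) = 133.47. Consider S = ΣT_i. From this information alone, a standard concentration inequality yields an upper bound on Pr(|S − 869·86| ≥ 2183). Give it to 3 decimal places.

0.024

With mean and variance of each term known, Chebyshev's inequality bounds the deviation of the sum (or sample mean).
Var(S) = n·Var(T_i) = 869·133.47 = 115985.43.
Chebyshev: Pr(|S − 869·86| ≥ 2183) ≤ Var(S)/2183² = 115985.43/4765489 = 0.0243.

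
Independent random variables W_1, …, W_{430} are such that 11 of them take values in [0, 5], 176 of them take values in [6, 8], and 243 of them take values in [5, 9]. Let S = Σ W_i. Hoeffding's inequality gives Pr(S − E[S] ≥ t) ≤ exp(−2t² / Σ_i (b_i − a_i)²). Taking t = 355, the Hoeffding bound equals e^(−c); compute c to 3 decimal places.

51.788

Σ(b_i − a_i)² = 11·5² + 176·2² + 243·4² = 4867.
c = 2t² / 4867 = 2·355² / 4867 = 51.7875.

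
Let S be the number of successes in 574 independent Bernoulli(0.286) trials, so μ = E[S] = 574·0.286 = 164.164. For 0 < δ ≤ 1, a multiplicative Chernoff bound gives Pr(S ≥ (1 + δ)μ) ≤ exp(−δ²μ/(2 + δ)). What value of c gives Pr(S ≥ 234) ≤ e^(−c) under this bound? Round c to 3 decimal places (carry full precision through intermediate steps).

12.249

Write 234 = (1 + δ)μ, so δ = 234/164.164 − 1 = 0.4254039…
Then the exponent is δ²μ/(2 + δ) = (234 − μ)² / (μ·(2 + δ)) = 12.248890.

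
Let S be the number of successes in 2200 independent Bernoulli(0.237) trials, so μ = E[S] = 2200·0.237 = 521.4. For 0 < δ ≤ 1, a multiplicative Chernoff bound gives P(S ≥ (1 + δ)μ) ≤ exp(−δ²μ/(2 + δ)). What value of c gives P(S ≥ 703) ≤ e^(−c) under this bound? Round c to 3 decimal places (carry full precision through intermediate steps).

26.934

Write 703 = (1 + δ)μ, so δ = 703/521.4 − 1 = 0.3482931…
Then the exponent is δ²μ/(2 + δ) = (703 − μ)² / (μ·(2 + δ)) = 26.934466.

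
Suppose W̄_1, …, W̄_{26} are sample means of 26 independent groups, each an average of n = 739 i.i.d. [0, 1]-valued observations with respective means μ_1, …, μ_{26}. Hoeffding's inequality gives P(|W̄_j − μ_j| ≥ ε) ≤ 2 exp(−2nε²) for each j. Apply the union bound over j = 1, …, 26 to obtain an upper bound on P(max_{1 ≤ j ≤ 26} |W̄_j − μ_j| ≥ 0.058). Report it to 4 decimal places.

0.3603

Per-experiment Hoeffding bound: 2·exp(−2·739·0.058²) = 2·exp(−4.97199) = 0.013859.
Union bound over 26 events: 26·0.013859 = 0.36033.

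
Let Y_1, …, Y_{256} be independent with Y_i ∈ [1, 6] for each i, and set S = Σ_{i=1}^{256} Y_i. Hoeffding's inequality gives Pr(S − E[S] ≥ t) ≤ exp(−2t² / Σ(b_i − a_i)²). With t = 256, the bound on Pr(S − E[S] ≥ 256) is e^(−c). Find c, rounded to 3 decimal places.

Σ(b_i − a_i)² = 256·(5)² = 6400.
c = 2t²/6400 = 2·256²/6400 = 20.4800.

20.480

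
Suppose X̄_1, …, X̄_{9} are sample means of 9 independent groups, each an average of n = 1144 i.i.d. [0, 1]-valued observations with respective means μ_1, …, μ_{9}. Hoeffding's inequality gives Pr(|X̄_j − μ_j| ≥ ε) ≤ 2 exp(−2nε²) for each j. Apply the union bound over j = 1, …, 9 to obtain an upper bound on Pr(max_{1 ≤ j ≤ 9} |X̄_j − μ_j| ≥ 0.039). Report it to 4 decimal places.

0.5545

Per-experiment Hoeffding bound: 2·exp(−2·1144·0.039²) = 2·exp(−3.48005) = 0.061612.
Union bound over 9 events: 9·0.061612 = 0.55451.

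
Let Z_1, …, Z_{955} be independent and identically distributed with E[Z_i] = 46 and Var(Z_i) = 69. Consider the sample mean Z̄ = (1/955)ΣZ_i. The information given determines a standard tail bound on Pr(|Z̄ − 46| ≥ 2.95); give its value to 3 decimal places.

With mean and variance of each term known, Chebyshev's inequality bounds the deviation of the sum (or sample mean).
Var(Z̄) = Var(Z_i)/n = 69/955 = 0.072251.
Chebyshev: Pr(|Z̄ − 46| ≥ 2.95) ≤ Var(Z̄)/(2.95)² = 69/(955·2.95²) = 0.0083.

0.008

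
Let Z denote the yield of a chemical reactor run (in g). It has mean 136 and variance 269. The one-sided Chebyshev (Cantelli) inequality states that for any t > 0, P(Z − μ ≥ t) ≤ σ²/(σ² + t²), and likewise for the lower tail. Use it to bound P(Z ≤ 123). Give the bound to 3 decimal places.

Here σ² = 269 and t = 13, so σ² + t² = 438.
Cantelli's bound: 269/438 = 0.6142.

0.614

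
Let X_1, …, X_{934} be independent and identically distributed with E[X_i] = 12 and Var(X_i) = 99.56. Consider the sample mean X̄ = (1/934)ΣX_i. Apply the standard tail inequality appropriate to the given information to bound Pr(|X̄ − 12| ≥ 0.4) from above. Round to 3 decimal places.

0.666

With mean and variance of each term known, Chebyshev's inequality bounds the deviation of the sum (or sample mean).
Var(X̄) = Var(X_i)/n = 99.56/934 = 0.1066.
Chebyshev: Pr(|X̄ − 12| ≥ 0.4) ≤ Var(X̄)/(0.4)² = 99.56/(934·0.4²) = 0.6662.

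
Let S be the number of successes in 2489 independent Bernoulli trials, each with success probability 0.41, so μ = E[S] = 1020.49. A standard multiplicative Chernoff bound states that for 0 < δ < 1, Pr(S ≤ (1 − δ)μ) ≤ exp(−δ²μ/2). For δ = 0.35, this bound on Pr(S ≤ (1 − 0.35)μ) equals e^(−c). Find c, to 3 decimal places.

c = δ²μ/2 = 0.35²·1020.49/2 = 62.5050.

62.505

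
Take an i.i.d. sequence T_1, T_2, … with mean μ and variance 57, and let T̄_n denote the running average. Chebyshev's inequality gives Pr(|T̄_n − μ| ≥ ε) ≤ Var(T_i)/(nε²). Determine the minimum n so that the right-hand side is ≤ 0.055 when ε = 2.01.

257

Require 57/(n·2.01²) ≤ 0.055, i.e. n ≥ 57/(0.055·2.01²) = 256.519.
The smallest integer n is 257.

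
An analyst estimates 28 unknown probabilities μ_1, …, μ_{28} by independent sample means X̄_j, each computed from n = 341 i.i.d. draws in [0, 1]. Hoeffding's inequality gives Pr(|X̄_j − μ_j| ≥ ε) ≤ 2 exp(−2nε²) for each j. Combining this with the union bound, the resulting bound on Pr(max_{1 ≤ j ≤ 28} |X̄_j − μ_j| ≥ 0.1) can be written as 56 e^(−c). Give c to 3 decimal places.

Union bound over the 28 events: Pr(max_{1 ≤ j ≤ 28} |X̄_j − μ_j| ≥ 0.1) ≤ 28·2·exp(−2nε²) = 56 exp(−2·341·0.1²).
So c = 2·341·0.1² = 6.8200.

6.820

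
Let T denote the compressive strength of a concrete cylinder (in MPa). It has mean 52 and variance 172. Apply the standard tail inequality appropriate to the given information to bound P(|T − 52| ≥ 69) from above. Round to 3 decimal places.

0.036

Mean and variance are known, so Chebyshev's inequality applies.
Chebyshev: P(|T − μ| ≥ t) ≤ Var(T)/t².
Bound = 172 / 4761 = 0.0361.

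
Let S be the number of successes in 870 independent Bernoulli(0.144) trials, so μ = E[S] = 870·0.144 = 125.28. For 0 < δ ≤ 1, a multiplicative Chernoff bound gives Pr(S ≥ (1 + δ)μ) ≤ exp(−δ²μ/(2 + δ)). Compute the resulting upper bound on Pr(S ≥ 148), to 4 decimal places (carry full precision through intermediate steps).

Write 148 = (1 + δ)μ, so δ = 148/125.28 − 1 = 0.1813538…
Then the exponent is δ²μ/(2 + δ) = (148 − μ)² / (μ·(2 + δ)) = 1.888899.
Bound = exp(−1.888899) = 0.15124.

0.1512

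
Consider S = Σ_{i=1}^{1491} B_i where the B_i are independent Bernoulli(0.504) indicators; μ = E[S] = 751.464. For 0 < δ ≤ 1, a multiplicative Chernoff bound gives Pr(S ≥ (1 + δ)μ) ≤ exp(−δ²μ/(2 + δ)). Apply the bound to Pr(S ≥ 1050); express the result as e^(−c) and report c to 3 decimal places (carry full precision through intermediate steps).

Write 1050 = (1 + δ)μ, so δ = 1050/751.464 − 1 = 0.3972725…
Then the exponent is δ²μ/(2 + δ) = (1050 − μ)² / (μ·(2 + δ)) = 49.472953.

49.473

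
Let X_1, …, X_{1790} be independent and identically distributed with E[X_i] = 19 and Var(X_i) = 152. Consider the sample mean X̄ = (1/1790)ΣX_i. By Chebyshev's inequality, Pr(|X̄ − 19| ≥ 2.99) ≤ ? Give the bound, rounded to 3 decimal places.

0.009

Var(X̄) = Var(X_i)/n = 152/1790 = 0.084916.
Chebyshev: Pr(|X̄ − 19| ≥ 2.99) ≤ Var(X̄)/(2.99)² = 152/(1790·2.99²) = 0.0095.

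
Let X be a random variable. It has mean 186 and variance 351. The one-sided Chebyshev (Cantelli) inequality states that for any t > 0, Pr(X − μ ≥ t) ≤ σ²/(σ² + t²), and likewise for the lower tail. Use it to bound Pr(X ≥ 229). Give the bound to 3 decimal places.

Here σ² = 351 and t = 43, so σ² + t² = 2200.
Cantelli's bound: 351/2200 = 0.1595.

0.160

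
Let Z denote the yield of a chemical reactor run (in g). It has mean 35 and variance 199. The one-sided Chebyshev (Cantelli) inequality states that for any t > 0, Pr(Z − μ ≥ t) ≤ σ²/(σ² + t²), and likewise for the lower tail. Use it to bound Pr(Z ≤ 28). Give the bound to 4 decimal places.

Here σ² = 199 and t = 7, so σ² + t² = 248.
Cantelli's bound: 199/248 = 0.8024.

0.8024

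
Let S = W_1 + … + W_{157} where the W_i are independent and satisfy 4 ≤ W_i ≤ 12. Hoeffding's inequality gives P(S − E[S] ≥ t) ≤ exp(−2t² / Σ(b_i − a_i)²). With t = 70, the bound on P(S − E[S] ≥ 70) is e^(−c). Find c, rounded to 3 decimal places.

0.975

Σ(b_i − a_i)² = 157·(8)² = 10048.
c = 2t²/10048 = 2·70²/10048 = 0.9753.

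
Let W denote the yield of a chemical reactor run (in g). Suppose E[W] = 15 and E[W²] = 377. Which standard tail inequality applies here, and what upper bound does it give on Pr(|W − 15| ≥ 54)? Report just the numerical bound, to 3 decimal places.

The first two moments determine the variance, so Chebyshev's inequality is the sharpest standard bound available.
Var(W) = E[W²] − (E[W])² = 377 − 225 = 152.
Chebyshev's inequality: Pr(|W − μ| ≥ t) ≤ Var(W)/t² = 152/2916 = 0.0521.

0.052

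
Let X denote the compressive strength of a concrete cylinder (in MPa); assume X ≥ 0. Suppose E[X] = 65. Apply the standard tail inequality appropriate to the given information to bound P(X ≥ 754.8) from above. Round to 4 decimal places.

0.0861

Only the mean of a non-negative variable is known, so Markov's inequality is the applicable tail bound.
Markov's inequality: for a non-negative random variable, P(X ≥ a) ≤ E[X]/a.
Here E[X] = 65 and a = 754.8, so the bound is 65/754.8 = 0.0861.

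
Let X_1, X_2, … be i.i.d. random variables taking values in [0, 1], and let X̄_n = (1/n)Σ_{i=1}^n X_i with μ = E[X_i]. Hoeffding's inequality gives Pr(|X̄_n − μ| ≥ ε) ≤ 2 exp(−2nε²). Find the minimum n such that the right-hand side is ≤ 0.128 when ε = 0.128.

84

Require 2·exp(−2nε²) ≤ 0.128, i.e. 2nε² ≥ ln(2/0.128) = 2.748872.
So n ≥ 2.748872 / (2·0.128²) = 83.889.
The smallest integer n is 84.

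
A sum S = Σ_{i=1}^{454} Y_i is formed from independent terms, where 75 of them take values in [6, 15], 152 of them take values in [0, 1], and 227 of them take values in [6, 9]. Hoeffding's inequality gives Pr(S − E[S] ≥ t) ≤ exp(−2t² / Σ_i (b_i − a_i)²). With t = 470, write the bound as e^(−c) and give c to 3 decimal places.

Σ(b_i − a_i)² = 75·9² + 152·1² + 227·3² = 8270.
c = 2t² / 8270 = 2·470² / 8270 = 53.4220.

53.422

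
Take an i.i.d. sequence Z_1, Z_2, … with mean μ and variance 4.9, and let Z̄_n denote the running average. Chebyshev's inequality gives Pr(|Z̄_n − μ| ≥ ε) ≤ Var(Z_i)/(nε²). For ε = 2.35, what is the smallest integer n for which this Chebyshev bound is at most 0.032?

Require 4.9/(n·2.35²) ≤ 0.032, i.e. n ≥ 4.9/(0.032·2.35²) = 27.727.
The smallest integer n is 28.

28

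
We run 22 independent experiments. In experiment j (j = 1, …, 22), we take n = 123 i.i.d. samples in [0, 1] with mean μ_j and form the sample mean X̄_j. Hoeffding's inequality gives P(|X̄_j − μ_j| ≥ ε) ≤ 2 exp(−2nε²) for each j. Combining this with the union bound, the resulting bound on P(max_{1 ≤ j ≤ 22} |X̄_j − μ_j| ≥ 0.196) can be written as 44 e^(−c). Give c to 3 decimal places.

9.450

Union bound over the 22 events: P(max_{1 ≤ j ≤ 22} |X̄_j − μ_j| ≥ 0.196) ≤ 22·2·exp(−2nε²) = 44 exp(−2·123·0.196²).
So c = 2·123·0.196² = 9.4503.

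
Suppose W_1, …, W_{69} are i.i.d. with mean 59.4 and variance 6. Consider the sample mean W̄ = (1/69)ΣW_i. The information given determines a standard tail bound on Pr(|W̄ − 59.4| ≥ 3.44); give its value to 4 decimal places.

With mean and variance of each term known, Chebyshev's inequality bounds the deviation of the sum (or sample mean).
Var(W̄) = Var(W_i)/n = 6/69 = 0.086957.
Chebyshev: Pr(|W̄ − 59.4| ≥ 3.44) ≤ Var(W̄)/(3.44)² = 6/(69·3.44²) = 0.0073.

0.0073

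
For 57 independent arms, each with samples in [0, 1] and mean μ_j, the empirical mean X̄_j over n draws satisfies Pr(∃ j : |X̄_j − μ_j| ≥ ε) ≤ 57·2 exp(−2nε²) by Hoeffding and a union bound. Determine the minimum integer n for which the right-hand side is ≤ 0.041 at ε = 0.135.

Need 2·57·exp(−2nε²) ≤ 0.041, i.e. exp(−2nε²) ≤ 0.041/114.
So 2nε² ≥ ln(114/0.041) = 7.930382.
Hence n ≥ 7.930382/(2·0.135²) = 217.569.
The smallest integer n is 218.

218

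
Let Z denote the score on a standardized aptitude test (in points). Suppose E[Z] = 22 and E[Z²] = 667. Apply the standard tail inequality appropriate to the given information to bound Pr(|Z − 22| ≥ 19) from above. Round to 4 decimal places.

0.5069

The first two moments determine the variance, so Chebyshev's inequality is the sharpest standard bound available.
Var(Z) = E[Z²] − (E[Z])² = 667 − 484 = 183.
Chebyshev's inequality: Pr(|Z − μ| ≥ t) ≤ Var(Z)/t² = 183/361 = 0.5069.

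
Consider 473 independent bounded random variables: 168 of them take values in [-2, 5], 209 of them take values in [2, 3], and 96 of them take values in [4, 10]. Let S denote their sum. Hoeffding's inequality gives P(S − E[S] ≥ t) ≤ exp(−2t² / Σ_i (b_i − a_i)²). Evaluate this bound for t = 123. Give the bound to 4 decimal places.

Σ(b_i − a_i)² = 168·7² + 209·1² + 96·6² = 11897.
Exponent = 2·123² / 11897 = 2.54333.
Bound = exp(−2.54333) = 0.07860.

0.0786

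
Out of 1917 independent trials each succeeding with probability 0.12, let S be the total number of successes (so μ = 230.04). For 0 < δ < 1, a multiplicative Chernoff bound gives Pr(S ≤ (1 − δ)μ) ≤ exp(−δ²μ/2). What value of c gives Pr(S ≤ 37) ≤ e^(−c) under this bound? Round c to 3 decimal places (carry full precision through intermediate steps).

80.996

Write 37 = (1 − δ)μ, so δ = 1 − 37/230.04 = 0.8391584…
Then the exponent is δ²μ/2 = (μ − 37)²/(2μ) = 80.995569.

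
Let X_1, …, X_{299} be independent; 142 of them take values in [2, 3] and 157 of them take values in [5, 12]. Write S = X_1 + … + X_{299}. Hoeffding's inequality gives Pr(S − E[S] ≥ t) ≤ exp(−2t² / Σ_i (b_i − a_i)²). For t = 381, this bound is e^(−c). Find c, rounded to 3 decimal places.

Σ(b_i − a_i)² = 142·1² + 157·7² = 7835.
c = 2t² / 7835 = 2·381² / 7835 = 37.0545.

37.054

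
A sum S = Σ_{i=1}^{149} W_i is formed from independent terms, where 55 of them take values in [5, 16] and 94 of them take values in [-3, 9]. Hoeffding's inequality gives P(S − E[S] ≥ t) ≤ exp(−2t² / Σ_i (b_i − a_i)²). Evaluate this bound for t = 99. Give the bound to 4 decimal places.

Σ(b_i − a_i)² = 55·11² + 94·12² = 20191.
Exponent = 2·99² / 20191 = 0.97083.
Bound = exp(−0.97083) = 0.37877.

0.3788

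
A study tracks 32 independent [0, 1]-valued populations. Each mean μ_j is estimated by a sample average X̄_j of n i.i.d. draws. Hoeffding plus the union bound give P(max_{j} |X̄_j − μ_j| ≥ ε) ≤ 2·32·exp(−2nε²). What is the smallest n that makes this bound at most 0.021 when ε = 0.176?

Need 2·32·exp(−2nε²) ≤ 0.021, i.e. exp(−2nε²) ≤ 0.021/64.
So 2nε² ≥ ln(64/0.021) = 8.022116.
Hence n ≥ 8.022116/(2·0.176²) = 129.489.
The smallest integer n is 130.

130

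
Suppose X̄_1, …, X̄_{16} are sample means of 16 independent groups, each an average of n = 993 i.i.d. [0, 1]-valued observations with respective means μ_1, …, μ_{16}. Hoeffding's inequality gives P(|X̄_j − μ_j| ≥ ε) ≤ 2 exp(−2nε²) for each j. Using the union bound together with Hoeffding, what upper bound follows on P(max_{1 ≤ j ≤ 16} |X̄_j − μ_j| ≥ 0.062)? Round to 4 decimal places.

Per-experiment Hoeffding bound: 2·exp(−2·993·0.062²) = 2·exp(−7.63418) = 0.00096727.
Union bound over 16 events: 16·0.00096727 = 0.01548.

0.0155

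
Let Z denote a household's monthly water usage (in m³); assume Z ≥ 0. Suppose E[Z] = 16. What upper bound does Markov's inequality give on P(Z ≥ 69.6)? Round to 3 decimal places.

0.230

Markov's inequality: for a non-negative random variable, P(Z ≥ a) ≤ E[Z]/a.
Here E[Z] = 16 and a = 69.6, so the bound is 16/69.6 = 0.2299.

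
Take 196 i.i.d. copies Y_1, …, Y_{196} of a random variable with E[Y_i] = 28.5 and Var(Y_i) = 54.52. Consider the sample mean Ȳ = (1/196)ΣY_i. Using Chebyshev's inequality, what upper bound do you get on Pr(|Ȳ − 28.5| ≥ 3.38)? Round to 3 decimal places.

0.024

Var(Ȳ) = Var(Y_i)/n = 54.52/196 = 0.27816.
Chebyshev: Pr(|Ȳ − 28.5| ≥ 3.38) ≤ Var(Ȳ)/(3.38)² = 54.52/(196·3.38²) = 0.0243.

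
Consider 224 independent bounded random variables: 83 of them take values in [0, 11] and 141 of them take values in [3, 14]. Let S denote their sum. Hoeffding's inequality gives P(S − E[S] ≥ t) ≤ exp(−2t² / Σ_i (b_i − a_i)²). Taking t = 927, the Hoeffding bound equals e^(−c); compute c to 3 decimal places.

63.410

Σ(b_i − a_i)² = 83·11² + 141·11² = 27104.
c = 2t² / 27104 = 2·927² / 27104 = 63.4098.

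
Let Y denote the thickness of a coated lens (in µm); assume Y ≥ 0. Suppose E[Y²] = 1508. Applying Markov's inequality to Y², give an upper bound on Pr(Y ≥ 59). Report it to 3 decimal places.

Since Y ≥ 0, the event {Y ≥ 59} is the same as {Y² ≥ 3481}.
Markov's inequality applied to Y² gives Pr(Y² ≥ 3481) ≤ E[Y²]/3481 = 1508/3481 = 0.4332.

0.433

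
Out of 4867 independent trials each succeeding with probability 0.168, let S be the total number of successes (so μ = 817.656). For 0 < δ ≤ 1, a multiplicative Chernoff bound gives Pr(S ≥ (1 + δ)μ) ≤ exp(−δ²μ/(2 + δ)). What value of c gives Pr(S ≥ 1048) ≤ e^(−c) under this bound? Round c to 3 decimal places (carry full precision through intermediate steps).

28.440

Write 1048 = (1 + δ)μ, so δ = 1048/817.656 − 1 = 0.2817126…
Then the exponent is δ²μ/(2 + δ) = (1048 − μ)² / (μ·(2 + δ)) = 28.439519.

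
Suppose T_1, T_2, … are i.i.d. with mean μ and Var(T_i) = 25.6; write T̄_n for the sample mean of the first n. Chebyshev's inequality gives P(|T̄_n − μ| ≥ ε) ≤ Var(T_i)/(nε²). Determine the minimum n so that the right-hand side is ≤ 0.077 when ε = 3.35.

30

Require 25.6/(n·3.35²) ≤ 0.077, i.e. n ≥ 25.6/(0.077·3.35²) = 29.625.
The smallest integer n is 30.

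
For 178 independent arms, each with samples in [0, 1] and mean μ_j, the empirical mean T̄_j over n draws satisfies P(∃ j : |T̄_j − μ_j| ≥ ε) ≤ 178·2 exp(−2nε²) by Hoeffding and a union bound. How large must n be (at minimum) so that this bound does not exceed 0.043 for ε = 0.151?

198

Need 2·178·exp(−2nε²) ≤ 0.043, i.e. exp(−2nε²) ≤ 0.043/356.
So 2nε² ≥ ln(356/0.043) = 9.021486.
Hence n ≥ 9.021486/(2·0.151²) = 197.831.
The smallest integer n is 198.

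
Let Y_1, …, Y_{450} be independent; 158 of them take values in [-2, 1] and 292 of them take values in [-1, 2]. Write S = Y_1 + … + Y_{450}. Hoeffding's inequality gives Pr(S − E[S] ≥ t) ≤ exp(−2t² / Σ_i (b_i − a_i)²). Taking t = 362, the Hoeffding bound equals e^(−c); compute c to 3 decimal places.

64.713

Σ(b_i − a_i)² = 158·3² + 292·3² = 4050.
c = 2t² / 4050 = 2·362² / 4050 = 64.7131.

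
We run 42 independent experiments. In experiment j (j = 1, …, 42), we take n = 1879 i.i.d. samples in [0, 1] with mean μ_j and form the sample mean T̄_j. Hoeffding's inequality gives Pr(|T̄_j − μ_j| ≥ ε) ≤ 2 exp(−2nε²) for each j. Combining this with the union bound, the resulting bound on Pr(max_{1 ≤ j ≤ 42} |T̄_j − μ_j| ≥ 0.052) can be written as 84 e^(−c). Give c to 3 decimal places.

10.162

Union bound over the 42 events: Pr(max_{1 ≤ j ≤ 42} |T̄_j − μ_j| ≥ 0.052) ≤ 42·2·exp(−2nε²) = 84 exp(−2·1879·0.052²).
So c = 2·1879·0.052² = 10.1616.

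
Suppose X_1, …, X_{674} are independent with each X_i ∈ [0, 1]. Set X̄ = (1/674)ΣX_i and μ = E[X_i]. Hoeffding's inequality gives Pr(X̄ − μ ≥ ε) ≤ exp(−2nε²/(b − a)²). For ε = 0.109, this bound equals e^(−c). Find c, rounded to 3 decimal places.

16.016

c = 2nε²/(b − a)² = 2·674·0.109² / 1² = 16.0156.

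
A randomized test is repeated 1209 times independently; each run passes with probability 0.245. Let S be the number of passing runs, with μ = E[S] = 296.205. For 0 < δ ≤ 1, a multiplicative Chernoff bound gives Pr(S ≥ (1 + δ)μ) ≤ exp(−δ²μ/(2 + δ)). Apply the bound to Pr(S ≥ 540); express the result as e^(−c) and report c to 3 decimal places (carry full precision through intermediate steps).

Write 540 = (1 + δ)μ, so δ = 540/296.205 − 1 = 0.8230617…
Then the exponent is δ²μ/(2 + δ) = (540 − μ)² / (μ·(2 + δ)) = 71.078267.

71.078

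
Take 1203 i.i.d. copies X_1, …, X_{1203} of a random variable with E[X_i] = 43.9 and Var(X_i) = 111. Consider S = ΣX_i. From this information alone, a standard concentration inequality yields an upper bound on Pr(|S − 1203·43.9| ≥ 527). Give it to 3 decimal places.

0.481

With mean and variance of each term known, Chebyshev's inequality bounds the deviation of the sum (or sample mean).
Var(S) = n·Var(X_i) = 1203·111 = 133533.
Chebyshev: Pr(|S − 1203·43.9| ≥ 527) ≤ Var(S)/527² = 133533/277729 = 0.4808.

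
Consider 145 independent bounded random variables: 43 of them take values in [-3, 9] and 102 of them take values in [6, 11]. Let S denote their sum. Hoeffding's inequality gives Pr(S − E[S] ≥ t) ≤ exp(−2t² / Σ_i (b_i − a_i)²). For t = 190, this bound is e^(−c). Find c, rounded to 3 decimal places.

8.259

Σ(b_i − a_i)² = 43·12² + 102·5² = 8742.
c = 2t² / 8742 = 2·190² / 8742 = 8.2590.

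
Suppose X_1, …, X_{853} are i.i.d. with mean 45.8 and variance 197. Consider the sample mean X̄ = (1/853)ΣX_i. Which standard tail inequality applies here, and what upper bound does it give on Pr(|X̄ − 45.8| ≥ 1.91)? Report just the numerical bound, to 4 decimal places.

With mean and variance of each term known, Chebyshev's inequality bounds the deviation of the sum (or sample mean).
Var(X̄) = Var(X_i)/n = 197/853 = 0.23095.
Chebyshev: Pr(|X̄ − 45.8| ≥ 1.91) ≤ Var(X̄)/(1.91)² = 197/(853·1.91²) = 0.0633.

0.0633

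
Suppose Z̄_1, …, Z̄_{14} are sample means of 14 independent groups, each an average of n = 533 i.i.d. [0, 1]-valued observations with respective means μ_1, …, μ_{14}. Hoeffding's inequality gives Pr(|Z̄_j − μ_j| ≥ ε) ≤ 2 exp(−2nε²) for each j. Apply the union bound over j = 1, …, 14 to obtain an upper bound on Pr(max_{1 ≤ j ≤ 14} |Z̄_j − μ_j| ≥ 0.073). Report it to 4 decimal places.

0.0955

Per-experiment Hoeffding bound: 2·exp(−2·533·0.073²) = 2·exp(−5.68071) = 0.0068222.
Union bound over 14 events: 14·0.0068222 = 0.09551.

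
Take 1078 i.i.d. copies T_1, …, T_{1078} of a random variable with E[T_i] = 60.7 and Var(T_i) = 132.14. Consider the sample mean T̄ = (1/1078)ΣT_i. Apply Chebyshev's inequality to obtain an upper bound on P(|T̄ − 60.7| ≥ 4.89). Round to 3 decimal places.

Var(T̄) = Var(T_i)/n = 132.14/1078 = 0.12258.
Chebyshev: P(|T̄ − 60.7| ≥ 4.89) ≤ Var(T̄)/(4.89)² = 132.14/(1078·4.89²) = 0.0051.

0.005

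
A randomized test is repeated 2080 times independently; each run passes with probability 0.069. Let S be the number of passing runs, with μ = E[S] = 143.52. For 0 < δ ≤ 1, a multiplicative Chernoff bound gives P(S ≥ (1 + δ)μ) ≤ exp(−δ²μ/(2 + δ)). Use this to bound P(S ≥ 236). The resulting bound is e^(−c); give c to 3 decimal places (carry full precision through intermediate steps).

22.535

Write 236 = (1 + δ)μ, so δ = 236/143.52 − 1 = 0.6443701…
Then the exponent is δ²μ/(2 + δ) = (236 − μ)² / (μ·(2 + δ)) = 22.535177.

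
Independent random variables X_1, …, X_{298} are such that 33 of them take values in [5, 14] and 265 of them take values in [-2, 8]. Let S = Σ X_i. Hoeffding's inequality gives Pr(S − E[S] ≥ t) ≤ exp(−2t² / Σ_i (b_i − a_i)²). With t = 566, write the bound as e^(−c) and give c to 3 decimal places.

Σ(b_i − a_i)² = 33·9² + 265·10² = 29173.
c = 2t² / 29173 = 2·566² / 29173 = 21.9625.

21.962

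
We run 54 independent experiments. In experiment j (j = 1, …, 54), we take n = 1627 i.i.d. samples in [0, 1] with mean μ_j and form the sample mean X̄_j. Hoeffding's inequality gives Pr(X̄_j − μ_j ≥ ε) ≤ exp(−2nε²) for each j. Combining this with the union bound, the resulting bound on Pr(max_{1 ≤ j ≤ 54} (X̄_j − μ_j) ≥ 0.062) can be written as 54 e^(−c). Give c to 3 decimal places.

12.508

Union bound over the 54 events: Pr(max_{1 ≤ j ≤ 54} (X̄_j − μ_j) ≥ 0.062) ≤ 54·exp(−2nε²) = 54 exp(−2·1627·0.062²).
So c = 2·1627·0.062² = 12.5084.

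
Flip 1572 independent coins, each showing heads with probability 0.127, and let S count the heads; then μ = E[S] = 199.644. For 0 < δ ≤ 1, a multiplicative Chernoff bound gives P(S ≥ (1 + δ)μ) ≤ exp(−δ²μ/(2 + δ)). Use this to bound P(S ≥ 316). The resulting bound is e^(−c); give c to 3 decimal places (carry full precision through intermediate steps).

26.256

Write 316 = (1 + δ)μ, so δ = 316/199.644 − 1 = 0.5828174…
Then the exponent is δ²μ/(2 + δ) = (316 − μ)² / (μ·(2 + δ)) = 26.255942.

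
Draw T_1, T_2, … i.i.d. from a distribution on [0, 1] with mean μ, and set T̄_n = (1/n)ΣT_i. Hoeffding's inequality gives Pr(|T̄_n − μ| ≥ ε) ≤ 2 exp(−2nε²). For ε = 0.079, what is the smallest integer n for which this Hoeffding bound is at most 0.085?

254

Require 2·exp(−2nε²) ≤ 0.085, i.e. 2nε² ≥ ln(2/0.085) = 3.158251.
So n ≥ 3.158251 / (2·0.079²) = 253.024.
The smallest integer n is 254.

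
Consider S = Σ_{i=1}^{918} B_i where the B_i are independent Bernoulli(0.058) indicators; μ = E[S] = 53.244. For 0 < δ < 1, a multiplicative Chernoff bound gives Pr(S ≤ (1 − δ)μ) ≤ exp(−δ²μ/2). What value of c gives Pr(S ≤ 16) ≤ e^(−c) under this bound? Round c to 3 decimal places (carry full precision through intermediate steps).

Write 16 = (1 − δ)μ, so δ = 1 − 16/53.244 = 0.6994967…
Then the exponent is δ²μ/2 = (μ − 16)²/(2μ) = 13.026027.

13.026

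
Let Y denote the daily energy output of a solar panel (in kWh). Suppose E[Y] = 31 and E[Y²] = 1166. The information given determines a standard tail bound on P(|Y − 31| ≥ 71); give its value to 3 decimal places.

0.041

The first two moments determine the variance, so Chebyshev's inequality is the sharpest standard bound available.
Var(Y) = E[Y²] − (E[Y])² = 1166 − 961 = 205.
Chebyshev's inequality: P(|Y − μ| ≥ t) ≤ Var(Y)/t² = 205/5041 = 0.0407.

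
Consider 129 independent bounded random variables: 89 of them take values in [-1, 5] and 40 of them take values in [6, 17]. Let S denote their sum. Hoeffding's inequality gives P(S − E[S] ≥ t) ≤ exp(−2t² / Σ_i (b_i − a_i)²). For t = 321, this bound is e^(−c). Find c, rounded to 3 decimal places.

25.619

Σ(b_i − a_i)² = 89·6² + 40·11² = 8044.
c = 2t² / 8044 = 2·321² / 8044 = 25.6193.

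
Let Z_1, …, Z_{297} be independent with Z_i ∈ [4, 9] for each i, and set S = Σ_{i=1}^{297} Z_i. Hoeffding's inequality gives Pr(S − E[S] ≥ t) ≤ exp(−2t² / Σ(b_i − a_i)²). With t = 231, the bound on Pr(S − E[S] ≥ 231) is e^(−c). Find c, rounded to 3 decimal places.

14.373

Σ(b_i − a_i)² = 297·(5)² = 7425.
c = 2t²/7425 = 2·231²/7425 = 14.3733.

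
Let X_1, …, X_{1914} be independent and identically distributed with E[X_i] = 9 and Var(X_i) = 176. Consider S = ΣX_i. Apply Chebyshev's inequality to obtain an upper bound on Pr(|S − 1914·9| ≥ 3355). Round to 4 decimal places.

Var(S) = n·Var(X_i) = 1914·176 = 336864.
Chebyshev: Pr(|S − 1914·9| ≥ 3355) ≤ Var(S)/3355² = 336864/11256025 = 0.0299.

0.0299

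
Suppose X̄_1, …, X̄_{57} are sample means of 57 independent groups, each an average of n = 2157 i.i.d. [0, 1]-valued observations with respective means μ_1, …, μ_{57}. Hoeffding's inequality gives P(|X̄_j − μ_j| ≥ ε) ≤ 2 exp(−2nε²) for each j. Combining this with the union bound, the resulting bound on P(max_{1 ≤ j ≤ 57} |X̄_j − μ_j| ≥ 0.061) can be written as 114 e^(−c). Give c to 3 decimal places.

16.052

Union bound over the 57 events: P(max_{1 ≤ j ≤ 57} |X̄_j − μ_j| ≥ 0.061) ≤ 57·2·exp(−2nε²) = 114 exp(−2·2157·0.061²).
So c = 2·2157·0.061² = 16.0524.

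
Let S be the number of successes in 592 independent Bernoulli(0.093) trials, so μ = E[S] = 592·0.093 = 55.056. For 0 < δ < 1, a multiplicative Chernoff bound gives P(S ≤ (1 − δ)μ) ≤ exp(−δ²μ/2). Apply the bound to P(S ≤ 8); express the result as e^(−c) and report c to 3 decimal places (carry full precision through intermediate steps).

Write 8 = (1 − δ)μ, so δ = 1 − 8/55.056 = 0.8546934…
Then the exponent is δ²μ/2 = (μ − 8)²/(2μ) = 20.109226.

20.109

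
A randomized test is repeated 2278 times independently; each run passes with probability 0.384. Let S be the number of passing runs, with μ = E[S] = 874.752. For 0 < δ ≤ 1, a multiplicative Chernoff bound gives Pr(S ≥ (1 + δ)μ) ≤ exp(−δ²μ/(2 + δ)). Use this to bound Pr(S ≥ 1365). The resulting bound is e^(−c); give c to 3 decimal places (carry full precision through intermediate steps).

Write 1365 = (1 + δ)μ, so δ = 1365/874.752 − 1 = 0.5604423…
Then the exponent is δ²μ/(2 + δ) = (1365 − μ)² / (μ·(2 + δ)) = 107.307908.

107.308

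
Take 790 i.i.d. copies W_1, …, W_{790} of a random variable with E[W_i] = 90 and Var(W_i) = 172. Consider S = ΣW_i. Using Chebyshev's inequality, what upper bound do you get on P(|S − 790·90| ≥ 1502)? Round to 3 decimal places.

0.060

Var(S) = n·Var(W_i) = 790·172 = 135880.
Chebyshev: P(|S − 790·90| ≥ 1502) ≤ Var(S)/1502² = 135880/2256004 = 0.0602.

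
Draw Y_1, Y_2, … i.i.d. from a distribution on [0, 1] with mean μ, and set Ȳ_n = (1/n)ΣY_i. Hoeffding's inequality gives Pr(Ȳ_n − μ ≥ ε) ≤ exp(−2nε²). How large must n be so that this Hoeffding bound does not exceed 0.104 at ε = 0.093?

Require exp(−2nε²) ≤ 0.104, i.e. 2nε² ≥ ln(1/0.104) = 2.263364.
So n ≥ 2.263364 / (2·0.093²) = 130.845.
The smallest integer n is 131.

131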